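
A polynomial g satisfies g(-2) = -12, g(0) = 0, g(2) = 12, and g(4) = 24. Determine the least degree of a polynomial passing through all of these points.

1

Divided differences on the nodes -2, 0, 2, 4:
  order 0: -12  0  12  24
  order 1: 6  6  6
  order 2: 0  0
  order 3: 0
The order-1 divided differences are all 6 (nonzero) and every higher order vanishes, so the data lies on a polynomial of degree exactly 1.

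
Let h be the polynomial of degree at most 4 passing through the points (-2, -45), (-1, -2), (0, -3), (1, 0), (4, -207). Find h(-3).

Using the Lagrange interpolation formula with nodes -2, -1, 0, 1, 4:
  L_0(s) = (s + 1)s(s - 1)(s - 4) / 36
  L_1(s) = (s + 2)s(s - 1)(s - 4) / -10
  L_2(s) = (s + 2)(s + 1)(s - 1)(s - 4) / 8
  L_3(s) = (s + 2)(s + 1)s(s - 4) / -18
  L_4(s) = (s + 2)(s + 1)s(s - 1) / 360
Then h(s) = -45·L_0(s) - 2·L_1(s) - 3·L_2(s) + 0·L_3(s) - 207·L_4(s).
Expanding and collecting terms gives h(s) = -2s^4 + 4s^3 + 4s^2 - 3s - 3.
Evaluating at s = -3: h(-3) = -228.

-228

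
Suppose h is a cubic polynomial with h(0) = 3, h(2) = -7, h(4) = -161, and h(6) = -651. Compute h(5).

Forward differences of the values at x = 0, 2, 4, 6:
  h  : 3  -7  -161  -651
  Δ  : -10  -154  -490
  Δ^2: -144  -336
  Δ^3: -192
The third differences are constant, confirming degree 3.
Interpolating (Newton forward form) and evaluating at x = 5 gives h(5) = -352.

-352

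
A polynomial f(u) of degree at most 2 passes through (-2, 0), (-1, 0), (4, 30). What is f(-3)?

2

Write f(u) = au^2 + bu + c. Substituting each data point gives a linear system:
  4a - 2b + c = 0
  a - b + c = 0
  16a + 4b + c = 30
Solving the system yields a = 1, b = 3, c = 2.
So f(u) = u² + 3u + 2.
Then f(-3) = 2.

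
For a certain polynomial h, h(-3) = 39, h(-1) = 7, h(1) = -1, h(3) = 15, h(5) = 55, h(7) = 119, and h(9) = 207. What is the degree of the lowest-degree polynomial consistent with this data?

Forward differences of the values at n = -3, -1, 1, 3, 5, 7, 9:
  h  : 39  7  -1  15  55  119  207
  Δ  : -32  -8  16  40  64  88
  Δ^2: 24  24  24  24  24
  Δ^3: 0  0  0  0
  Δ^4: 0  0  0
  Δ^5: 0  0
  Δ^6: 0
The second differences are constant (24) and nonzero, while all higher differences vanish, so the minimal degree is 2.

2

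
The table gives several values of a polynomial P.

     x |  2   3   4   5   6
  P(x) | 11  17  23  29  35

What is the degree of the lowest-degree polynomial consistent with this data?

1

Forward differences of the values at x = 2, 3, 4, 5, 6:
  P  : 11  17  23  29  35
  Δ  : 6  6  6  6
  Δ^2: 0  0  0
  Δ^3: 0  0
  Δ^4: 0
The first differences are constant (6) and nonzero, while all higher differences vanish, so the minimal degree is 1.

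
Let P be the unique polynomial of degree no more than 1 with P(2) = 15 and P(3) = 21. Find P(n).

Write P(n) = an + b. Substituting each data point gives a linear system:
  2a + b = 15
  3a + b = 21
Solving the system yields a = 6, b = 3.
So P(n) = 6n + 3.
Check: P(3) = 21. ✓

P(n) = 6n + 3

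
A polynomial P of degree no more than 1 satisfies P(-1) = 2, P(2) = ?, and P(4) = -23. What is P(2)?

The 2 known points determine the degree-1 polynomial uniquely.
Write P(x) = ax + b. Substituting each data point gives a linear system:
  -a + b = 2
  4a + b = -23
Solving the system yields a = -5, b = -3.
So P(x) = -5x - 3.
Then P(2) = -13.

-13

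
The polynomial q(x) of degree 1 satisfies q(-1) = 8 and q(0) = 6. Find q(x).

Using the Lagrange interpolation formula with nodes -1, 0:
  L_0(x) = x / -1
  L_1(x) = (x + 1) / 1
Then q(x) = 8·L_0(x) + 6·L_1(x).
Expanding and collecting terms gives q(x) = -2x + 6.
Check: q(-1) = 8. ✓

q(x) = -2x + 6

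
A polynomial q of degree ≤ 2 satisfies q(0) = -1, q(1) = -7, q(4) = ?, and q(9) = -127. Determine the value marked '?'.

-37

The 3 known points determine the degree-2 polynomial uniquely.
Write q(n) = an^2 + bn + c. Substituting each data point gives a linear system:
  c = -1
  a + b + c = -7
  81a + 9b + c = -127
Solving the system yields a = -1, b = -5, c = -1.
So q(n) = -n^2 - 5n - 1.
Then q(4) = -37.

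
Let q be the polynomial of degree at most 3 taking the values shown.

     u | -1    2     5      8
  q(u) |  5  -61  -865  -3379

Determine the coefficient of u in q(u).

1

Write q(u) = au^3 + bu^2 + cu + d. Substituting each data point gives a linear system:
  -a + b - c + d = 5
  8a + 4b + 2c + d = -61
  125a + 25b + 5c + d = -865
  512a + 64b + 8c + d = -3379
Solving the system yields a = -6, b = -5, c = 1, d = 5.
So q(u) = -6u³ - 5u² + u + 5.
The coefficient of u is 1.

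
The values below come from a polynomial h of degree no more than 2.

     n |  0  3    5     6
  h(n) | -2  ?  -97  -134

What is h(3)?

The 3 known points determine the degree-2 polynomial uniquely.
Write h(n) = an^2 + bn + c. Substituting each data point gives a linear system:
  c = -2
  25a + 5b + c = -97
  36a + 6b + c = -134
Solving the system yields a = -3, b = -4, c = -2.
So h(n) = -3n² - 4n - 2.
Then h(3) = -41.

-41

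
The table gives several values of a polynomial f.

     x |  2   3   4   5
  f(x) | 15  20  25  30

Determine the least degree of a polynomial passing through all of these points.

Forward differences of the values at x = 2, 3, 4, 5:
  f  : 15  20  25  30
  Δ  : 5  5  5
  Δ^2: 0  0
  Δ^3: 0
The first differences are constant (5) and nonzero, while all higher differences vanish, so the minimal degree is 1.

1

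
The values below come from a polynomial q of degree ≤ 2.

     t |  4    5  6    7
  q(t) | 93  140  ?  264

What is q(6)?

The 3 known points determine the degree-2 polynomial uniquely.
Write q(t) = at^2 + bt + c. Substituting each data point gives a linear system:
  16a + 4b + c = 93
  25a + 5b + c = 140
  49a + 7b + c = 264
Solving the system yields a = 5, b = 2, c = 5.
So q(t) = 5t² + 2t + 5.
Then q(6) = 197.

197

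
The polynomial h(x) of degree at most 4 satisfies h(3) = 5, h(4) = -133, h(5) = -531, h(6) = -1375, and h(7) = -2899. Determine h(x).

h(x) = -2x^4 + 5x^3 + 4x^2 - x - 1

Write h(x) = ax^4 + bx^3 + cx^2 + dx + e. Substituting each data point gives a linear system:
  81a + 27b + 9c + 3d + e = 5
  256a + 64b + 16c + 4d + e = -133
  625a + 125b + 25c + 5d + e = -531
  1296a + 216b + 36c + 6d + e = -1375
  2401a + 343b + 49c + 7d + e = -2899
Solving the system yields a = -2, b = 5, c = 4, d = -1, e = -1.
So h(x) = -2x^4 + 5x^3 + 4x^2 - x - 1.
Check: h(5) = -531. ✓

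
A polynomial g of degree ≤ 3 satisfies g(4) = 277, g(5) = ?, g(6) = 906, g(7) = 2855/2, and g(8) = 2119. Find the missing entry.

On equispaced nodes a degree-3 polynomial has vanishing fourth forward difference, so
  g(4) - 4·g(5) + 6·g(6) - 4·g(7) + g(8) = 0.
Substituting the known values and solving for g(5):
  -4·g(5) = -2122
  g(5) = 1061/2.

1061/2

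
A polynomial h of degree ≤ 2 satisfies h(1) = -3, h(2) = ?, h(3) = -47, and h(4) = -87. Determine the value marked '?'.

On equispaced nodes a degree-2 polynomial has vanishing third forward difference, so
  - h(1) + 3·h(2) - 3·h(3) + h(4) = 0.
Substituting the known values and solving for h(2):
  3·h(2) = -57
  h(2) = -19.

-19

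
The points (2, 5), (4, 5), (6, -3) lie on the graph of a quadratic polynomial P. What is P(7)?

-10

Write P(u) = au^2 + bu + c. Substituting each data point gives a linear system:
  4a + 2b + c = 5
  16a + 4b + c = 5
  36a + 6b + c = -3
Solving the system yields a = -1, b = 6, c = -3.
So P(u) = -u^2 + 6u - 3.
Then P(7) = -10.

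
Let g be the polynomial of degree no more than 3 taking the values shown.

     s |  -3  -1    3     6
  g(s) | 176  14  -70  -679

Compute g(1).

Using the Lagrange interpolation formula with nodes -3, -1, 3, 6:
  L_0(s) = (s + 1)(s - 3)(s - 6) / -108
  L_1(s) = (s + 3)(s - 3)(s - 6) / 56
  L_2(s) = (s + 3)(s + 1)(s - 6) / -72
  L_3(s) = (s + 3)(s + 1)(s - 3) / 189
Then g(s) = 176·L_0(s) + 14·L_1(s) - 70·L_2(s) - 679·L_3(s).
Expanding and collecting terms gives g(s) = -4s³ + 6s² - 5s - 1.
Evaluating at s = 1: g(1) = -4.

-4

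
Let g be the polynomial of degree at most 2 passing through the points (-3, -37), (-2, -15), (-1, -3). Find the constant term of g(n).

Write g(n) = an^2 + bn + c. Substituting each data point gives a linear system:
  9a - 3b + c = -37
  4a - 2b + c = -15
  a - b + c = -3
Solving the system yields a = -5, b = -3, c = -1.
So g(n) = -5n² - 3n - 1.
The constant term is -1.

-1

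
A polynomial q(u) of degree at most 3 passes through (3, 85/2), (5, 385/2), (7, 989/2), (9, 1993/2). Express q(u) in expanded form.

Write q(u) = au^3 + bu^2 + cu + d. Substituting each data point gives a linear system:
  27a + 9b + 3c + d = 85/2
  125a + 25b + 5c + d = 385/2
  343a + 49b + 7c + d = 989/2
  729a + 81b + 9c + d = 1993/2
Solving the system yields a = 1, b = 4, c = -6, d = -5/2.
So q(u) = u^3 + 4u^2 - 6u - 5/2.
Check: q(5) = 385/2. ✓

q(u) = u^3 + 4u^2 - 6u - 5/2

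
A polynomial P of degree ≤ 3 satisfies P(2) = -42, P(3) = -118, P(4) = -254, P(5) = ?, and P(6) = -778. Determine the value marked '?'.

-468

The 4 known points determine the degree-3 polynomial uniquely.
Write P(t) = at^3 + bt^2 + ct + d. Substituting each data point gives a linear system:
  8a + 4b + 2c + d = -42
  27a + 9b + 3c + d = -118
  64a + 16b + 4c + d = -254
  216a + 36b + 6c + d = -778
Solving the system yields a = -3, b = -3, c = -4, d = 2.
So P(t) = -3t^3 - 3t^2 - 4t + 2.
Then P(5) = -468.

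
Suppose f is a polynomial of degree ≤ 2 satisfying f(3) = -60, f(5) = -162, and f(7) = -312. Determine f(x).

Write f(x) = ax^2 + bx + c. Substituting each data point gives a linear system:
  9a + 3b + c = -60
  25a + 5b + c = -162
  49a + 7b + c = -312
Solving the system yields a = -6, b = -3, c = 3.
So f(x) = -6x^2 - 3x + 3.
Check: f(5) = -162. ✓

f(x) = -6x^2 - 3x + 3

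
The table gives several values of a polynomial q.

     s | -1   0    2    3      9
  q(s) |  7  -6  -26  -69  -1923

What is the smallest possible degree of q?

3

Divided differences on the nodes -1, 0, 2, 3, 9:
  order 0: 7  -6  -26  -69  -1923
  order 1: -13  -10  -43  -309
  order 2: 1  -11  -38
  order 3: -3  -3
  order 4: 0
The order-3 divided differences are all -3 (nonzero) and every higher order vanishes, so the data lies on a polynomial of degree exactly 3.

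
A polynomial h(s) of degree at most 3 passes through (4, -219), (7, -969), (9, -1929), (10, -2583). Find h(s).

Using the Lagrange interpolation formula with nodes 4, 7, 9, 10:
  L_0(s) = (s - 7)(s - 9)(s - 10) / -90
  L_1(s) = (s - 4)(s - 9)(s - 10) / 18
  L_2(s) = (s - 4)(s - 7)(s - 10) / -10
  L_3(s) = (s - 4)(s - 7)(s - 9) / 18
Then h(s) = -219·L_0(s) - 969·L_1(s) - 1929·L_2(s) - 2583·L_3(s).
Expanding and collecting terms gives h(s) = -2s^3 - 6s^2 + 2s - 3.
Check: h(10) = -2583. ✓

h(s) = -2s^3 - 6s^2 + 2s - 3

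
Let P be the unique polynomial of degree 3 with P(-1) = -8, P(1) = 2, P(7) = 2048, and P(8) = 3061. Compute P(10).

5987

Write P(n) = an^3 + bn^2 + cn + d. Substituting each data point gives a linear system:
  -a + b - c + d = -8
  a + b + c + d = 2
  343a + 49b + 7c + d = 2048
  512a + 64b + 8c + d = 3061
Solving the system yields a = 6, b = 0, c = -1, d = -3.
So P(n) = 6n^3 - n - 3.
Then P(10) = 5987.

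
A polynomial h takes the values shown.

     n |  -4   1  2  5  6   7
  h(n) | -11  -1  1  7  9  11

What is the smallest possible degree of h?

1

Divided differences on the nodes -4, 1, 2, 5, 6, 7:
  order 0: -11  -1  1  7  9  11
  order 1: 2  2  2  2  2
  order 2: 0  0  0  0
  order 3: 0  0  0
  order 4: 0  0
  order 5: 0
The order-1 divided differences are all 2 (nonzero) and every higher order vanishes, so the data lies on a polynomial of degree exactly 1.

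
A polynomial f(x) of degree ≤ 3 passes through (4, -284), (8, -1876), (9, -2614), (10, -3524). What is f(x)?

Write f(x) = ax^3 + bx^2 + cx + d. Substituting each data point gives a linear system:
  64a + 16b + 4c + d = -284
  512a + 64b + 8c + d = -1876
  729a + 81b + 9c + d = -2614
  1000a + 100b + 10c + d = -3524
Solving the system yields a = -3, b = -5, c = -2, d = -4.
So f(x) = -3x^3 - 5x^2 - 2x - 4.
Check: f(9) = -2614. ✓

f(x) = -3x^3 - 5x^2 - 2x - 4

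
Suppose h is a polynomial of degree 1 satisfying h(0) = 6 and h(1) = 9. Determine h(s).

h(s) = 3s + 6

Write h(s) = as + b. Substituting each data point gives a linear system:
  b = 6
  a + b = 9
Solving the system yields a = 3, b = 6.
So h(s) = 3s + 6.
Check: h(0) = 6. ✓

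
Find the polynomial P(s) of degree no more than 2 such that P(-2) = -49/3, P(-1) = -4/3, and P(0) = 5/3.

Write P(s) = as^2 + bs + c. Substituting each data point gives a linear system:
  4a - 2b + c = -49/3
  a - b + c = -4/3
  c = 5/3
Solving the system yields a = -6, b = -3, c = 5/3.
So P(s) = -6s^2 - 3s + 5/3.
Check: P(0) = 5/3. ✓

P(s) = -6s^2 - 3s + 5/3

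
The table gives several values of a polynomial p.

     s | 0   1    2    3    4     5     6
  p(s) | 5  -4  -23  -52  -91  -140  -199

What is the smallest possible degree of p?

2

Forward differences of the values at s = 0, 1, 2, 3, 4, 5, 6:
  p  : 5  -4  -23  -52  -91  -140  -199
  Δ  : -9  -19  -29  -39  -49  -59
  Δ^2: -10  -10  -10  -10  -10
  Δ^3: 0  0  0  0
  Δ^4: 0  0  0
  Δ^5: 0  0
  Δ^6: 0
The second differences are constant (-10) and nonzero, while all higher differences vanish, so the minimal degree is 2.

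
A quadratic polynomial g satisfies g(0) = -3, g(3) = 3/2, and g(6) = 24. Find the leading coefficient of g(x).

1

Write g(x) = ax^2 + bx + c. Substituting each data point gives a linear system:
  c = -3
  9a + 3b + c = 3/2
  36a + 6b + c = 24
Solving the system yields a = 1, b = -3/2, c = -3.
So g(x) = x² - (3/2)x - 3.
The leading coefficient is 1.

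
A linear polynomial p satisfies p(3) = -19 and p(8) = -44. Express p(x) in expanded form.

p(x) = -5x - 4

Write p(x) = ax + b. Substituting each data point gives a linear system:
  3a + b = -19
  8a + b = -44
Solving the system yields a = -5, b = -4.
So p(x) = -5x - 4.
Check: p(3) = -19. ✓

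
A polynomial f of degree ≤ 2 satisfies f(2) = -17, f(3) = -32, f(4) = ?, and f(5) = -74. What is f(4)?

On equispaced nodes a degree-2 polynomial has vanishing third forward difference, so
  - f(2) + 3·f(3) - 3·f(4) + f(5) = 0.
Substituting the known values and solving for f(4):
  -3·f(4) = 153
  f(4) = -51.

-51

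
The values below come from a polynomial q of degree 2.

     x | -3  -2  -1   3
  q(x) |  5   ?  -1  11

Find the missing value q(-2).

1

The 3 known points determine the degree-2 polynomial uniquely.
Write q(x) = ax^2 + bx + c. Substituting each data point gives a linear system:
  9a - 3b + c = 5
  a - b + c = -1
  9a + 3b + c = 11
Solving the system yields a = 1, b = 1, c = -1.
So q(x) = x² + x - 1.
Then q(-2) = 1.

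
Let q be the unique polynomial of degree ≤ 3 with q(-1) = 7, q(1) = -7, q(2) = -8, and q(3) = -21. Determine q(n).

Write q(n) = an^3 + bn^2 + cn + d. Substituting each data point gives a linear system:
  -a + b - c + d = 7
  a + b + c + d = -7
  8a + 4b + 2c + d = -8
  27a + 9b + 3c + d = -21
Solving the system yields a = -2, b = 6, c = -5, d = -6.
So q(n) = -2n^3 + 6n^2 - 5n - 6.
Check: q(-1) = 7. ✓

q(n) = -2n^3 + 6n^2 - 5n - 6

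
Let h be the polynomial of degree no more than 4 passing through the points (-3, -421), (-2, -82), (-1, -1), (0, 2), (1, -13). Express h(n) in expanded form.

h(n) = -5n^4 - 4n^2 - 6n + 2

Write h(n) = an^4 + bn^3 + cn^2 + dn + e. Substituting each data point gives a linear system:
  81a - 27b + 9c - 3d + e = -421
  16a - 8b + 4c - 2d + e = -82
  a - b + c - d + e = -1
  e = 2
  a + b + c + d + e = -13
Solving the system yields a = -5, b = 0, c = -4, d = -6, e = 2.
So h(n) = -5n^4 - 4n^2 - 6n + 2.
Check: h(-1) = -1. ✓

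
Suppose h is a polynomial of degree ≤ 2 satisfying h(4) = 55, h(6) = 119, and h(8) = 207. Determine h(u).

h(u) = 3u^2 + 2u - 1

Using the Lagrange interpolation formula with nodes 4, 6, 8:
  L_0(u) = (u - 6)(u - 8) / 8
  L_1(u) = (u - 4)(u - 8) / -4
  L_2(u) = (u - 4)(u - 6) / 8
Then h(u) = 55·L_0(u) + 119·L_1(u) + 207·L_2(u).
Expanding and collecting terms gives h(u) = 3u^2 + 2u - 1.
Check: h(8) = 207. ✓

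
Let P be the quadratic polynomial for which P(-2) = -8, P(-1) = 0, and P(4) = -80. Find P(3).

Write P(t) = at^2 + bt + c. Substituting each data point gives a linear system:
  4a - 2b + c = -8
  a - b + c = 0
  16a + 4b + c = -80
Solving the system yields a = -4, b = -4, c = 0.
So P(t) = -4t² - 4t.
Then P(3) = -48.

-48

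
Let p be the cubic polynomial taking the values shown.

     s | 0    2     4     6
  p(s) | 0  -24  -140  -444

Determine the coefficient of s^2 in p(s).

1/2

Write p(s) = as^3 + bs^2 + cs + d. Substituting each data point gives a linear system:
  d = 0
  8a + 4b + 2c + d = -24
  64a + 16b + 4c + d = -140
  216a + 36b + 6c + d = -444
Solving the system yields a = -2, b = 1/2, c = -5, d = 0.
So p(s) = -2s³ + (1/2)s² - 5s.
The coefficient of s^2 is 1/2.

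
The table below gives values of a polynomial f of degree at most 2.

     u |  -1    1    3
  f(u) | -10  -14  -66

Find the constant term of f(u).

-6

Write f(u) = au^2 + bu + c. Substituting each data point gives a linear system:
  a - b + c = -10
  a + b + c = -14
  9a + 3b + c = -66
Solving the system yields a = -6, b = -2, c = -6.
So f(u) = -6u^2 - 2u - 6.
The constant term is -6.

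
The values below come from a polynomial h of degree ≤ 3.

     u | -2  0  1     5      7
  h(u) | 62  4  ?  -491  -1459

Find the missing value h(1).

5

The 4 known points determine the degree-3 polynomial uniquely.
Write h(u) = au^3 + bu^2 + cu + d. Substituting each data point gives a linear system:
  -8a + 4b - 2c + d = 62
  d = 4
  125a + 25b + 5c + d = -491
  343a + 49b + 7c + d = -1459
Solving the system yields a = -5, b = 5, c = 1, d = 4.
So h(u) = -5u^3 + 5u^2 + u + 4.
Then h(1) = 5.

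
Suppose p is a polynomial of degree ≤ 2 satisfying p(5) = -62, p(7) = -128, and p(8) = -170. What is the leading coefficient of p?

Write p(x) = ax^2 + bx + c. Substituting each data point gives a linear system:
  25a + 5b + c = -62
  49a + 7b + c = -128
  64a + 8b + c = -170
Solving the system yields a = -3, b = 3, c = -2.
So p(x) = -3x^2 + 3x - 2.
The leading coefficient is -3.

-3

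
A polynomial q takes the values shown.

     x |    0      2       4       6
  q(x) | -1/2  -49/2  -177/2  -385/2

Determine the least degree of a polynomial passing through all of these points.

2

Forward differences of the values at x = 0, 2, 4, 6:
  q  : -1/2  -49/2  -177/2  -385/2
  Δ  : -24  -64  -104
  Δ^2: -40  -40
  Δ^3: 0
The second differences are constant (-40) and nonzero, while all higher differences vanish, so the minimal degree is 2.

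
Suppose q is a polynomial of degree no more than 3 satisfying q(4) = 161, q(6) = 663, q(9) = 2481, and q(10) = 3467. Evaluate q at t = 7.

1103

Write q(t) = at^3 + bt^2 + ct + d. Substituting each data point gives a linear system:
  64a + 16b + 4c + d = 161
  216a + 36b + 6c + d = 663
  729a + 81b + 9c + d = 2481
  1000a + 100b + 10c + d = 3467
Solving the system yields a = 4, b = -5, c = -3, d = -3.
So q(t) = 4t³ - 5t² - 3t - 3.
Then q(7) = 1103.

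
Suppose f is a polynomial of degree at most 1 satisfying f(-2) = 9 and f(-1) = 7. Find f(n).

Using the Lagrange interpolation formula with nodes -2, -1:
  L_0(n) = (n + 1) / -1
  L_1(n) = (n + 2) / 1
Then f(n) = 9·L_0(n) + 7·L_1(n).
Expanding and collecting terms gives f(n) = -2n + 5.
Check: f(-1) = 7. ✓

f(n) = -2n + 5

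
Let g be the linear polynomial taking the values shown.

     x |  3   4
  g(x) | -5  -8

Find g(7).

Using the Lagrange interpolation formula with nodes 3, 4:
  L_0(x) = (x - 4) / -1
  L_1(x) = (x - 3) / 1
Then g(x) = -5·L_0(x) - 8·L_1(x).
Expanding and collecting terms gives g(x) = -3x + 4.
Evaluating at x = 7: g(7) = -17.

-17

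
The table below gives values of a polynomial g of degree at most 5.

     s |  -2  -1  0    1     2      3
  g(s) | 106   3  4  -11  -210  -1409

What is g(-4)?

Write g(s) = as^5 + bs^4 + cs^3 + ds^2 + es + k. Substituting each data point gives a linear system:
  -32a + 16b - 8c + 4d - 2e + k = 106
  -a + b - c + d - e + k = 3
  k = 4
  a + b + c + d + e + k = -11
  32a + 16b + 8c + 4d + 2e + k = -210
  243a + 81b + 27c + 9d + 3e + k = -1409
Solving the system yields a = -5, b = -2, c = 1, d = -6, e = -3, k = 4.
So g(s) = -5s^5 - 2s^4 + s^3 - 6s^2 - 3s + 4.
Then g(-4) = 4464.

4464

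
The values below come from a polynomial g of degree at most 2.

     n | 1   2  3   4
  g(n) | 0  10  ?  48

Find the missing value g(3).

26

On equispaced nodes a degree-2 polynomial has vanishing third forward difference, so
  - g(1) + 3·g(2) - 3·g(3) + g(4) = 0.
Substituting the known values and solving for g(3):
  -3·g(3) = -78
  g(3) = 26.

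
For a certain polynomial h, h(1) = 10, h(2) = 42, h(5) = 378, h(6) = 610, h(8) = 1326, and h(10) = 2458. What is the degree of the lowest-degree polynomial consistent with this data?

3

Divided differences on the nodes 1, 2, 5, 6, 8, 10:
  order 0: 10  42  378  610  1326  2458
  order 1: 32  112  232  358  566
  order 2: 20  30  42  52
  order 3: 2  2  2
  order 4: 0  0
  order 5: 0
The order-3 divided differences are all 2 (nonzero) and every higher order vanishes, so the data lies on a polynomial of degree exactly 3.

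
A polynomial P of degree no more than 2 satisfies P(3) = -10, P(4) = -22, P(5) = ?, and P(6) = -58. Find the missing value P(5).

-38

On equispaced nodes a degree-2 polynomial has vanishing third forward difference, so
  - P(3) + 3·P(4) - 3·P(5) + P(6) = 0.
Substituting the known values and solving for P(5):
  -3·P(5) = 114
  P(5) = -38.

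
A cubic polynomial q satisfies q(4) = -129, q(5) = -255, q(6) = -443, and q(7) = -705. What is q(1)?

-3

Using the Lagrange interpolation formula with nodes 4, 5, 6, 7:
  L_0(t) = (t - 5)(t - 6)(t - 7) / -6
  L_1(t) = (t - 4)(t - 6)(t - 7) / 2
  L_2(t) = (t - 4)(t - 5)(t - 7) / -2
  L_3(t) = (t - 4)(t - 5)(t - 6) / 6
Then q(t) = -129·L_0(t) - 255·L_1(t) - 443·L_2(t) - 705·L_3(t).
Expanding and collecting terms gives q(t) = -2t³ - t² + 5t - 5.
Evaluating at t = 1: q(1) = -3.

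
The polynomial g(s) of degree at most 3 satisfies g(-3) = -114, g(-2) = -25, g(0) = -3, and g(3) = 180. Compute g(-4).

Using the Lagrange interpolation formula with nodes -3, -2, 0, 3:
  L_0(s) = (s + 2)s(s - 3) / -18
  L_1(s) = (s + 3)s(s - 3) / 10
  L_2(s) = (s + 3)(s + 2)(s - 3) / -18
  L_3(s) = (s + 3)(s + 2)s / 90
Then g(s) = -114·L_0(s) - 25·L_1(s) - 3·L_2(s) + 180·L_3(s).
Expanding and collecting terms gives g(s) = 6s^3 + 4s^2 - 5s - 3.
Evaluating at s = -4: g(-4) = -303.

-303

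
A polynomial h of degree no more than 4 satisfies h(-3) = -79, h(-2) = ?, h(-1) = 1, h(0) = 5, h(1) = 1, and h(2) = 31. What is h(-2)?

-29

On equispaced nodes a degree-4 polynomial has vanishing fifth forward difference, so
  - h(-3) + 5·h(-2) - 10·h(-1) + 10·h(0) - 5·h(1) + h(2) = 0.
Substituting the known values and solving for h(-2):
  5·h(-2) = -145
  h(-2) = -29.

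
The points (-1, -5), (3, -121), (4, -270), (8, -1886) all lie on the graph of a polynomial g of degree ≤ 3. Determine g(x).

g(x) = -3x^3 - 6x^2 + 4x + 2

Write g(x) = ax^3 + bx^2 + cx + d. Substituting each data point gives a linear system:
  -a + b - c + d = -5
  27a + 9b + 3c + d = -121
  64a + 16b + 4c + d = -270
  512a + 64b + 8c + d = -1886
Solving the system yields a = -3, b = -6, c = 4, d = 2.
So g(x) = -3x^3 - 6x^2 + 4x + 2.
Check: g(8) = -1886. ✓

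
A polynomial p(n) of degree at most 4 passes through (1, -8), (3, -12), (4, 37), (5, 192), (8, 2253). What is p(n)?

p(n) = n^4 - 4n^3 + 4n^2 - 6n - 3

Write p(n) = an^4 + bn^3 + cn^2 + dn + e. Substituting each data point gives a linear system:
  a + b + c + d + e = -8
  81a + 27b + 9c + 3d + e = -12
  256a + 64b + 16c + 4d + e = 37
  625a + 125b + 25c + 5d + e = 192
  4096a + 512b + 64c + 8d + e = 2253
Solving the system yields a = 1, b = -4, c = 4, d = -6, e = -3.
So p(n) = n^4 - 4n^3 + 4n^2 - 6n - 3.
Check: p(4) = 37. ✓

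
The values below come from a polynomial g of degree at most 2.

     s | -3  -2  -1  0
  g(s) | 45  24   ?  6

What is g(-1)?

11

On equispaced nodes a degree-2 polynomial has vanishing third forward difference, so
  - g(-3) + 3·g(-2) - 3·g(-1) + g(0) = 0.
Substituting the known values and solving for g(-1):
  -3·g(-1) = -33
  g(-1) = 11.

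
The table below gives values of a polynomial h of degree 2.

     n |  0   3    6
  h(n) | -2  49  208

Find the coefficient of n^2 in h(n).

Write h(n) = an^2 + bn + c. Substituting each data point gives a linear system:
  c = -2
  9a + 3b + c = 49
  36a + 6b + c = 208
Solving the system yields a = 6, b = -1, c = -2.
So h(n) = 6n² - n - 2.
The leading coefficient is 6.

6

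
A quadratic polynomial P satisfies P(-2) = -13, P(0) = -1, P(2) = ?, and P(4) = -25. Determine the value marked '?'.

On equispaced nodes a degree-2 polynomial has vanishing third forward difference, so
  - P(-2) + 3·P(0) - 3·P(2) + P(4) = 0.
Substituting the known values and solving for P(2):
  -3·P(2) = 15
  P(2) = -5.

-5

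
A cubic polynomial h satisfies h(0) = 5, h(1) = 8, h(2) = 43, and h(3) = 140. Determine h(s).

h(s) = 5s^3 + s^2 - 3s + 5

Write h(s) = as^3 + bs^2 + cs + d. Substituting each data point gives a linear system:
  d = 5
  a + b + c + d = 8
  8a + 4b + 2c + d = 43
  27a + 9b + 3c + d = 140
Solving the system yields a = 5, b = 1, c = -3, d = 5.
So h(s) = 5s^3 + s^2 - 3s + 5.
Check: h(2) = 43. ✓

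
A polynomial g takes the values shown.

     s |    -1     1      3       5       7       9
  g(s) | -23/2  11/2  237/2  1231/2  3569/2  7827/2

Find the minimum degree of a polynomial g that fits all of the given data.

Forward differences of the values at s = -1, 1, 3, 5, 7, 9:
  g  : -23/2  11/2  237/2  1231/2  3569/2  7827/2
  Δ  : 17  113  497  1169  2129
  Δ^2: 96  384  672  960
  Δ^3: 288  288  288
  Δ^4: 0  0
  Δ^5: 0
The third differences are constant (288) and nonzero, while all higher differences vanish, so the minimal degree is 3.

3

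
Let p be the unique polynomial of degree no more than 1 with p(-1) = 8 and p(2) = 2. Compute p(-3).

12

Write p(s) = as + b. Substituting each data point gives a linear system:
  -a + b = 8
  2a + b = 2
Solving the system yields a = -2, b = 6.
So p(s) = -2s + 6.
Then p(-3) = 12.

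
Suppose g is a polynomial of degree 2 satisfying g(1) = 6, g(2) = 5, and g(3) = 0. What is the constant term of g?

Write g(x) = ax^2 + bx + c. Substituting each data point gives a linear system:
  a + b + c = 6
  4a + 2b + c = 5
  9a + 3b + c = 0
Solving the system yields a = -2, b = 5, c = 3.
So g(x) = -2x² + 5x + 3.
The constant term is 3.

3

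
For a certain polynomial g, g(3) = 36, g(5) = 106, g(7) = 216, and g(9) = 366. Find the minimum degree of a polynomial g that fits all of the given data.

Forward differences of the values at t = 3, 5, 7, 9:
  g  : 36  106  216  366
  Δ  : 70  110  150
  Δ^2: 40  40
  Δ^3: 0
The second differences are constant (40) and nonzero, while all higher differences vanish, so the minimal degree is 2.

2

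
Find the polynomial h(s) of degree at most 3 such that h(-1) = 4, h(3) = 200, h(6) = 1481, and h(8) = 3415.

Write h(s) = as^3 + bs^2 + cs + d. Substituting each data point gives a linear system:
  -a + b - c + d = 4
  27a + 9b + 3c + d = 200
  216a + 36b + 6c + d = 1481
  512a + 64b + 8c + d = 3415
Solving the system yields a = 6, b = 6, c = -5, d = -1.
So h(s) = 6s³ + 6s² - 5s - 1.
Check: h(8) = 3415. ✓

h(s) = 6s^3 + 6s^2 - 5s - 1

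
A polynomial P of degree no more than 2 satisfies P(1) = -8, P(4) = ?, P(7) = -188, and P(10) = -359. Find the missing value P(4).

The 3 known points determine the degree-2 polynomial uniquely.
Write P(u) = au^2 + bu + c. Substituting each data point gives a linear system:
  a + b + c = -8
  49a + 7b + c = -188
  100a + 10b + c = -359
Solving the system yields a = -3, b = -6, c = 1.
So P(u) = -3u^2 - 6u + 1.
Then P(4) = -71.

-71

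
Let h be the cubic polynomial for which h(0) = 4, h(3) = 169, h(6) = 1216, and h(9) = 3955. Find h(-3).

-89

Write h(x) = ax^3 + bx^2 + cx + d. Substituting each data point gives a linear system:
  d = 4
  27a + 9b + 3c + d = 169
  216a + 36b + 6c + d = 1216
  729a + 81b + 9c + d = 3955
Solving the system yields a = 5, b = 4, c = -2, d = 4.
So h(x) = 5x^3 + 4x^2 - 2x + 4.
Then h(-3) = -89.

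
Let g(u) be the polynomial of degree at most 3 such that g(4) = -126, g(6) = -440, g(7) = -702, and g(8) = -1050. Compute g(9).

-1496

Using the Lagrange interpolation formula with nodes 4, 6, 7, 8:
  L_0(u) = (u - 6)(u - 7)(u - 8) / -24
  L_1(u) = (u - 4)(u - 7)(u - 8) / 4
  L_2(u) = (u - 4)(u - 6)(u - 8) / -3
  L_3(u) = (u - 4)(u - 6)(u - 7) / 8
Then g(u) = -126·L_0(u) - 440·L_1(u) - 702·L_2(u) - 1050·L_3(u).
Expanding and collecting terms gives g(u) = -2u^3 - u^2 + 5u - 2.
Evaluating at u = 9: g(9) = -1496.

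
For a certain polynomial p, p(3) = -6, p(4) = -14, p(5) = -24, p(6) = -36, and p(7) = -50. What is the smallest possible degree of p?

2

Forward differences of the values at n = 3, 4, 5, 6, 7:
  p  : -6  -14  -24  -36  -50
  Δ  : -8  -10  -12  -14
  Δ^2: -2  -2  -2
  Δ^3: 0  0
  Δ^4: 0
The second differences are constant (-2) and nonzero, while all higher differences vanish, so the minimal degree is 2.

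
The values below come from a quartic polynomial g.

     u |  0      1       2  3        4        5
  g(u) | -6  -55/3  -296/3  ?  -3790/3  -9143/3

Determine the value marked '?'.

-417

The 5 known points determine the degree-4 polynomial uniquely.
Write g(u) = au^4 + bu^3 + cu^2 + du + e. Substituting each data point gives a linear system:
  e = -6
  a + b + c + d + e = -55/3
  16a + 8b + 4c + 2d + e = -296/3
  256a + 64b + 16c + 4d + e = -3790/3
  625a + 125b + 25c + 5d + e = -9143/3
Solving the system yields a = -5, b = 5/3, c = -4, d = -5, e = -6.
So g(u) = -5u^4 + (5/3)u^3 - 4u^2 - 5u - 6.
Then g(3) = -417.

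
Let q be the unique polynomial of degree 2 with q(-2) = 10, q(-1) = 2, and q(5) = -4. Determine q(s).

q(s) = s^2 - 5s - 4

Write q(s) = as^2 + bs + c. Substituting each data point gives a linear system:
  4a - 2b + c = 10
  a - b + c = 2
  25a + 5b + c = -4
Solving the system yields a = 1, b = -5, c = -4.
So q(s) = s^2 - 5s - 4.
Check: q(-2) = 10. ✓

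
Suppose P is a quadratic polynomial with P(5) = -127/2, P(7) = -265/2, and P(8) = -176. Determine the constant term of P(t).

4

Write P(t) = at^2 + bt + c. Substituting each data point gives a linear system:
  25a + 5b + c = -127/2
  49a + 7b + c = -265/2
  64a + 8b + c = -176
Solving the system yields a = -3, b = 3/2, c = 4.
So P(t) = -3t^2 + (3/2)t + 4.
The constant term is 4.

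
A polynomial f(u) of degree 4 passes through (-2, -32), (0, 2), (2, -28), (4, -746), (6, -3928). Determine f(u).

f(u) = -3u^4 - u^3 + 4u^2 + 5u + 2

Write f(u) = au^4 + bu^3 + cu^2 + du + e. Substituting each data point gives a linear system:
  16a - 8b + 4c - 2d + e = -32
  e = 2
  16a + 8b + 4c + 2d + e = -28
  256a + 64b + 16c + 4d + e = -746
  1296a + 216b + 36c + 6d + e = -3928
Solving the system yields a = -3, b = -1, c = 4, d = 5, e = 2.
So f(u) = -3u⁴ - u³ + 4u² + 5u + 2.
Check: f(4) = -746. ✓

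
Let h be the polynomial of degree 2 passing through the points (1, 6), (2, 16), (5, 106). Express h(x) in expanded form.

h(x) = 5x^2 - 5x + 6

Using the Lagrange interpolation formula with nodes 1, 2, 5:
  L_0(x) = (x - 2)(x - 5) / 4
  L_1(x) = (x - 1)(x - 5) / -3
  L_2(x) = (x - 1)(x - 2) / 12
Then h(x) = 6·L_0(x) + 16·L_1(x) + 106·L_2(x).
Expanding and collecting terms gives h(x) = 5x^2 - 5x + 6.
Check: h(2) = 16. ✓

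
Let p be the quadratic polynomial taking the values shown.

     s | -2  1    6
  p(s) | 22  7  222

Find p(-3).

Write p(s) = as^2 + bs + c. Substituting each data point gives a linear system:
  4a - 2b + c = 22
  a + b + c = 7
  36a + 6b + c = 222
Solving the system yields a = 6, b = 1, c = 0.
So p(s) = 6s^2 + s.
Then p(-3) = 51.

51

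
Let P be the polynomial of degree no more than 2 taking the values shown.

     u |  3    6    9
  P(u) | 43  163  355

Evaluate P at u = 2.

19

Using the Lagrange interpolation formula with nodes 3, 6, 9:
  L_0(u) = (u - 6)(u - 9) / 18
  L_1(u) = (u - 3)(u - 9) / -9
  L_2(u) = (u - 3)(u - 6) / 18
Then P(u) = 43·L_0(u) + 163·L_1(u) + 355·L_2(u).
Expanding and collecting terms gives P(u) = 4u^2 + 4u - 5.
Evaluating at u = 2: P(2) = 19.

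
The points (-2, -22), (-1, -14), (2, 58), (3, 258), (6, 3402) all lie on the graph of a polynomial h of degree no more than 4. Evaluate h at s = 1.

2

Write h(s) = as^4 + bs^3 + cs^2 + ds + e. Substituting each data point gives a linear system:
  16a - 8b + 4c - 2d + e = -22
  a - b + c - d + e = -14
  16a + 8b + 4c + 2d + e = 58
  81a + 27b + 9c + 3d + e = 258
  1296a + 216b + 36c + 6d + e = 3402
Solving the system yields a = 2, b = 4, c = -2, d = 4, e = -6.
So h(s) = 2s⁴ + 4s³ - 2s² + 4s - 6.
Then h(1) = 2.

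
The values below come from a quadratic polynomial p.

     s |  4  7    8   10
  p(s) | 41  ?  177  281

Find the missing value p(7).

134

The 3 known points determine the degree-2 polynomial uniquely.
Write p(s) = as^2 + bs + c. Substituting each data point gives a linear system:
  16a + 4b + c = 41
  64a + 8b + c = 177
  100a + 10b + c = 281
Solving the system yields a = 3, b = -2, c = 1.
So p(s) = 3s^2 - 2s + 1.
Then p(7) = 134.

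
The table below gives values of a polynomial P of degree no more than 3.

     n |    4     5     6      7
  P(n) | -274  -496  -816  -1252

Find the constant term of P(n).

Write P(n) = an^3 + bn^2 + cn + d. Substituting each data point gives a linear system:
  64a + 16b + 4c + d = -274
  125a + 25b + 5c + d = -496
  216a + 36b + 6c + d = -816
  343a + 49b + 7c + d = -1252
Solving the system yields a = -3, b = -4, c = -3, d = -6.
So P(n) = -3n³ - 4n² - 3n - 6.
The constant term is -6.

-6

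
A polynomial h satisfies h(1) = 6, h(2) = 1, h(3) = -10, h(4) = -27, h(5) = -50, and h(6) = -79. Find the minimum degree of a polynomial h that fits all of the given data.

2

Forward differences of the values at x = 1, 2, 3, 4, 5, 6:
  h  : 6  1  -10  -27  -50  -79
  Δ  : -5  -11  -17  -23  -29
  Δ^2: -6  -6  -6  -6
  Δ^3: 0  0  0
  Δ^4: 0  0
  Δ^5: 0
The second differences are constant (-6) and nonzero, while all higher differences vanish, so the minimal degree is 2.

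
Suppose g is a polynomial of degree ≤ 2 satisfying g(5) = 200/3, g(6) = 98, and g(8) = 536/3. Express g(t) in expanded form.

Using the Lagrange interpolation formula with nodes 5, 6, 8:
  L_0(t) = (t - 6)(t - 8) / 3
  L_1(t) = (t - 5)(t - 8) / -2
  L_2(t) = (t - 5)(t - 6) / 6
Then g(t) = 200/3·L_0(t) + 98·L_1(t) + 536/3·L_2(t).
Expanding and collecting terms gives g(t) = 3t² - (5/3)t.
Check: g(8) = 536/3. ✓

g(t) = 3t^2 - (5/3)t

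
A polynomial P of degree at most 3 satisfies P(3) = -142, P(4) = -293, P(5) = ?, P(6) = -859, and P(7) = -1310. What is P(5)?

-526

On equispaced nodes a degree-3 polynomial has vanishing fourth forward difference, so
  P(3) - 4·P(4) + 6·P(5) - 4·P(6) + P(7) = 0.
Substituting the known values and solving for P(5):
  6·P(5) = -3156
  P(5) = -526.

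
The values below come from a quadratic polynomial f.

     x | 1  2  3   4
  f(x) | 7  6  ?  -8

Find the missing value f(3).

On equispaced nodes a degree-2 polynomial has vanishing third forward difference, so
  - f(1) + 3·f(2) - 3·f(3) + f(4) = 0.
Substituting the known values and solving for f(3):
  -3·f(3) = -3
  f(3) = 1.

1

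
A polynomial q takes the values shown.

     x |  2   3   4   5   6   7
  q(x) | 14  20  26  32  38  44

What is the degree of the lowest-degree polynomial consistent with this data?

Forward differences of the values at x = 2, 3, 4, 5, 6, 7:
  q  : 14  20  26  32  38  44
  Δ  : 6  6  6  6  6
  Δ^2: 0  0  0  0
  Δ^3: 0  0  0
  Δ^4: 0  0
  Δ^5: 0
The first differences are constant (6) and nonzero, while all higher differences vanish, so the minimal degree is 1.

1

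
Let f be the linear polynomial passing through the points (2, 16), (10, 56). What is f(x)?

Using the Lagrange interpolation formula with nodes 2, 10:
  L_0(x) = (x - 10) / -8
  L_1(x) = (x - 2) / 8
Then f(x) = 16·L_0(x) + 56·L_1(x).
Expanding and collecting terms gives f(x) = 5x + 6.
Check: f(2) = 16. ✓

f(x) = 5x + 6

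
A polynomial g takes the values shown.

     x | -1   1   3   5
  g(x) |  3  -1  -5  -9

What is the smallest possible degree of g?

1

Forward differences of the values at x = -1, 1, 3, 5:
  g  : 3  -1  -5  -9
  Δ  : -4  -4  -4
  Δ^2: 0  0
  Δ^3: 0
The first differences are constant (-4) and nonzero, while all higher differences vanish, so the minimal degree is 1.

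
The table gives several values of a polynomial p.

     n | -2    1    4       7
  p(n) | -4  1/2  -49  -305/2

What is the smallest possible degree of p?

Forward differences of the values at n = -2, 1, 4, 7:
  p  : -4  1/2  -49  -305/2
  Δ  : 9/2  -99/2  -207/2
  Δ^2: -54  -54
  Δ^3: 0
The second differences are constant (-54) and nonzero, while all higher differences vanish, so the minimal degree is 2.

2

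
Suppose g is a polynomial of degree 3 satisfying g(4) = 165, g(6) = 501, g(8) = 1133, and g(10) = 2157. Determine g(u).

Write g(u) = au^3 + bu^2 + cu + d. Substituting each data point gives a linear system:
  64a + 16b + 4c + d = 165
  216a + 36b + 6c + d = 501
  512a + 64b + 8c + d = 1133
  1000a + 100b + 10c + d = 2157
Solving the system yields a = 2, b = 1, c = 6, d = -3.
So g(u) = 2u^3 + u^2 + 6u - 3.
Check: g(4) = 165. ✓

g(u) = 2u^3 + u^2 + 6u - 3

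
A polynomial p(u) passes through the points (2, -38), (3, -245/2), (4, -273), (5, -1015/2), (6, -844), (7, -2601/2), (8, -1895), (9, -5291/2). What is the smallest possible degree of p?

3

Forward differences of the values at u = 2, 3, 4, 5, 6, 7, 8, 9:
  p  : -38  -245/2  -273  -1015/2  -844  -2601/2  -1895  -5291/2
  Δ  : -169/2  -301/2  -469/2  -673/2  -913/2  -1189/2  -1501/2
  Δ^2: -66  -84  -102  -120  -138  -156
  Δ^3: -18  -18  -18  -18  -18
  Δ^4: 0  0  0  0
  Δ^5: 0  0  0
  Δ^6: 0  0
  Δ^7: 0
The third differences are constant (-18) and nonzero, while all higher differences vanish, so the minimal degree is 3.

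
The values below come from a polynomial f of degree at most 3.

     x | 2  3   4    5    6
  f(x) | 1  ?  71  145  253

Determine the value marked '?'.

On equispaced nodes a degree-3 polynomial has vanishing fourth forward difference, so
  f(2) - 4·f(3) + 6·f(4) - 4·f(5) + f(6) = 0.
Substituting the known values and solving for f(3):
  -4·f(3) = -100
  f(3) = 25.

25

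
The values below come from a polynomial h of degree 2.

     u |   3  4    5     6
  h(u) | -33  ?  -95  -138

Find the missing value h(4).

-60

The 3 known points determine the degree-2 polynomial uniquely.
Write h(u) = au^2 + bu + c. Substituting each data point gives a linear system:
  9a + 3b + c = -33
  25a + 5b + c = -95
  36a + 6b + c = -138
Solving the system yields a = -4, b = 1, c = 0.
So h(u) = -4u² + u.
Then h(4) = -60.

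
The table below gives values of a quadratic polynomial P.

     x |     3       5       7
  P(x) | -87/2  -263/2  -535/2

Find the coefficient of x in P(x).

4

Write P(x) = ax^2 + bx + c. Substituting each data point gives a linear system:
  9a + 3b + c = -87/2
  25a + 5b + c = -263/2
  49a + 7b + c = -535/2
Solving the system yields a = -6, b = 4, c = -3/2.
So P(x) = -6x^2 + 4x - 3/2.
The coefficient of x is 4.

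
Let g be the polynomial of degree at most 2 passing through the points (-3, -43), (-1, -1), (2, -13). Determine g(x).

Using the Lagrange interpolation formula with nodes -3, -1, 2:
  L_0(x) = (x + 1)(x - 2) / 10
  L_1(x) = (x + 3)(x - 2) / -6
  L_2(x) = (x + 3)(x + 1) / 15
Then g(x) = -43·L_0(x) - 1·L_1(x) - 13·L_2(x).
Expanding and collecting terms gives g(x) = -5x^2 + x + 5.
Check: g(-3) = -43. ✓

g(x) = -5x^2 + x + 5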